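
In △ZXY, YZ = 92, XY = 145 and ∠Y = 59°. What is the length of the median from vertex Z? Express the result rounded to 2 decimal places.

By the law of cosines, ZX² = XY² + YZ² − 2·XY·YZ·cos Y = 15748, so ZX ≈ 125.49.
Median from Z: ½√(2·YZ² + 2·ZX² − XY²) ≈ 82.763.

m_Z ≈ 82.76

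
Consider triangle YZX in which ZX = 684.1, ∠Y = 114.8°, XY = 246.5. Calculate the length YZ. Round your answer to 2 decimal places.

543.07

Law of sines: sin Z = XY·sin Y/ZX ≈ 0.32710.
Since ZX ≥ XY, only the acute value applies: ∠Z ≈ 19.09°.
Then ∠X = 180° − ∠Y − ∠Z ≈ 46.11°.
Law of sines gives YZ = ZX·sin X/sin Y ≈ 543.07.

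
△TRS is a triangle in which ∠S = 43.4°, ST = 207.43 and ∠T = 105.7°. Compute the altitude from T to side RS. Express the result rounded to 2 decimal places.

The third angle is ∠R = 180° − ∠S − ∠T = 30.90°.
Law of sines: RS = ST·sin T/sin R ≈ 388.85.
Law of sines: TR = ST·sin S/sin R ≈ 277.53.
Area = ½·ST·RS·sin S ≈ 27710.
The altitude from T has length 2·area/RS ≈ 142.52.

h_T ≈ 142.52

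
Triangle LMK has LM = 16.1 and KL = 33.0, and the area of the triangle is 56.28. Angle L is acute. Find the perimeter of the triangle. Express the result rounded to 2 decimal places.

From area = ½·KL·LM·sin L, we get sin L = 2·area/(KL·LM) ≈ 0.21186.
Taking the acute solution, ∠L ≈ 12.23°.
Law of cosines then gives MK ≈ 17.599.
Perimeter = 17.599 + 33 + 16.1 = 66.699.

66.70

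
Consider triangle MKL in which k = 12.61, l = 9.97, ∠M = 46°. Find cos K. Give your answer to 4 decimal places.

cos K ≈ 0.1323

By the law of cosines, m² = k² + l² − 2·k·l·cos M = 83.746, so m ≈ 9.1513.
Law of cosines again: cos K = (l² + m² − k²)/(2·l·m) ≈ 0.13226, so ∠K ≈ 82.40°.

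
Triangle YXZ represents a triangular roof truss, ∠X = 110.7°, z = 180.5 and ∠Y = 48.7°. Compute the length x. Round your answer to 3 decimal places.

479.897

The third angle is ∠Z = 180° − ∠Y − ∠X = 20.60°.
Law of sines: x = z·sin X/sin Z ≈ 479.9.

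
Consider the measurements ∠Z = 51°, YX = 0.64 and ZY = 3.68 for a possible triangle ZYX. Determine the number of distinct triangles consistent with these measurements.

ZY·sin Z = 3.68·sin(51°) ≈ 2.86.
Since YX = 0.64 < 2.86 = ZY sin Z, no triangle exists.

0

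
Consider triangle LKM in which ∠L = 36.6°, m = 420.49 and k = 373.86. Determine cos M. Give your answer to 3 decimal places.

cos M ≈ 0.143

By the law of cosines, l² = k² + m² − 2·k·m·cos L = 64170, so l ≈ 253.32.
Law of cosines again: cos M = (l² + k² − m²)/(2·l·k) ≈ 0.14323, so ∠M ≈ 81.77°.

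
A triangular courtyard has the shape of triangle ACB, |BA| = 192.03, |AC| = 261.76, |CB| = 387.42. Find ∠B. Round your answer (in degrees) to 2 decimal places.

37.24

By the law of cosines, cos B = (|CB|² + |BA|² − |AC|²) / (2·|CB|·|BA|) ≈ 0.79608, so ∠B ≈ 37.24°.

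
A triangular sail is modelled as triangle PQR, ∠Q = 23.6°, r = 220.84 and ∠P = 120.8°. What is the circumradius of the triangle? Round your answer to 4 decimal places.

The third angle is ∠R = 180° − ∠P − ∠Q = 35.60°.
Law of sines: p = r·sin P/sin R ≈ 325.86.
Law of sines: q = r·sin Q/sin R ≈ 151.88.
Circumradius = r/(2 sin R) ≈ 189.69.

189.6850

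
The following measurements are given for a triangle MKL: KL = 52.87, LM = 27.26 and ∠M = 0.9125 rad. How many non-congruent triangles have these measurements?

LM·sin M = 27.26·sin(0.9125 rad) ≈ 21.56.
Since KL ≥ LM, exactly one triangle exists.

1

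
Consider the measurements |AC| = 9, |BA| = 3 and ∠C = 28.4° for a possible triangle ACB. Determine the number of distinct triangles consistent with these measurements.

|AC|·sin C = 9·sin(28.4°) ≈ 4.281.
Since |BA| = 3 < 4.281 = |AC| sin C, no triangle exists.

0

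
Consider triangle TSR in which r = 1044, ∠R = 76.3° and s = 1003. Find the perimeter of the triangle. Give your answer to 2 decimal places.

Law of sines: sin S = s·sin R/r ≈ 0.93339.
Since r ≥ s, only the acute value applies: ∠S ≈ 68.97°.
Then ∠T = 180° − ∠R − ∠S ≈ 34.73°.
Law of sines gives t = r·sin T/sin R ≈ 612.19.
Semiperimeter p = (612.19+1003+1044)/2 = 1329.6.
Perimeter = 612.19 + 1003 + 1044 = 2659.2.

perimeter ≈ 2659.19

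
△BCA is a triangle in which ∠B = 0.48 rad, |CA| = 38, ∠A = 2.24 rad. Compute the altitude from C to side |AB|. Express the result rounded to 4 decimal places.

29.8040

The third angle is ∠C = π − ∠A − ∠B = 0.422 rad.
Law of sines: |AB| = |CA|·sin C/sin B ≈ 33.674.
Law of sines: |BC| = |CA|·sin A/sin B ≈ 64.542.
Area = ½·|CA|·|AB|·sin A ≈ 501.82.
The altitude from C has length 2·area/|AB| ≈ 29.804.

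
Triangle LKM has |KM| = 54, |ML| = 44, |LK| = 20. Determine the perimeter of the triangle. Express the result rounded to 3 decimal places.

Perimeter = 54 + 44 + 20 = 118.

118.000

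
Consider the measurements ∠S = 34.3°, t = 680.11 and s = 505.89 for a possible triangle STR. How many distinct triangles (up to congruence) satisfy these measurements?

t·sin S = 680.11·sin(34.3°) ≈ 383.3.
Since t sin S < s < t (383.3 < 505.89 < 680.11), two triangles exist.

2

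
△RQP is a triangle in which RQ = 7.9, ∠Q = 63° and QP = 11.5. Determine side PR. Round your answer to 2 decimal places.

By the law of cosines, PR² = RQ² + QP² − 2·RQ·QP·cos Q = 112.17, so PR ≈ 10.591.

10.59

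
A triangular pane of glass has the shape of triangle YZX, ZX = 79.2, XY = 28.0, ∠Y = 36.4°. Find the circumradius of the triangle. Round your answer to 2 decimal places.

Law of sines: sin Z = XY·sin Y/ZX ≈ 0.20979.
Since ZX ≥ XY, only the acute value applies: ∠Z ≈ 12.11°.
Then ∠X = 180° − ∠Y − ∠Z ≈ 131.49°.
Law of sines gives YZ = ZX·sin X/sin Y ≈ 99.974.
Circumradius = ZX/(2 sin Y) ≈ 66.732.

66.73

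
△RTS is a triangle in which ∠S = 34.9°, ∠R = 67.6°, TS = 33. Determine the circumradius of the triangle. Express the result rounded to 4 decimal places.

17.8466

The third angle is ∠T = 180° − ∠S − ∠R = 77.50°.
Law of sines: SR = TS·sin T/sin R ≈ 34.847.
Law of sines: RT = TS·sin S/sin R ≈ 20.422.
Circumradius = TS/(2 sin R) ≈ 17.847.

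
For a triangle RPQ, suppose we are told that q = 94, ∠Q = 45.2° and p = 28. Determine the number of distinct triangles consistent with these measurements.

p·sin Q = 28·sin(45.2°) ≈ 19.87.
Since q ≥ p, exactly one triangle exists.

1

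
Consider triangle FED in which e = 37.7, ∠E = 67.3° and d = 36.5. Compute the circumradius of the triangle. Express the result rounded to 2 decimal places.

Law of sines: sin D = d·sin E/e ≈ 0.89317.
Since e ≥ d, only the acute value applies: ∠D ≈ 63.27°.
Then ∠F = 180° − ∠E − ∠D ≈ 49.43°.
Law of sines gives f = e·sin F/sin E ≈ 31.04.
Circumradius = e/(2 sin E) ≈ 20.433.

R ≈ 20.43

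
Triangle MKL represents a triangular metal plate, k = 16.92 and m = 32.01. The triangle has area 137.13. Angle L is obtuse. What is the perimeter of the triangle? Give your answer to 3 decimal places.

From area = ½·m·k·sin L, we get sin L = 2·area/(m·k) ≈ 0.50638.
Taking the obtuse solution, ∠L ≈ 149.58°.
Law of cosines then gives l ≈ 47.381.
Perimeter = 32.01 + 16.92 + 47.381 = 96.311.

perimeter ≈ 96.311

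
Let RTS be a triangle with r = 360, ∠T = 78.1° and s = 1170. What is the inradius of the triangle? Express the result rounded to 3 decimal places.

153.729

By the law of cosines, t² = s² + r² − 2·s·r·cos T = 1.3248e+06, so t ≈ 1151.
Area = ½·s·r·sin T ≈ 2.0607e+05.
Semiperimeter p = (360+1151+1170)/2 = 1340.5.
Inradius = area/p = 2.0607e+05/1340.5 ≈ 153.73.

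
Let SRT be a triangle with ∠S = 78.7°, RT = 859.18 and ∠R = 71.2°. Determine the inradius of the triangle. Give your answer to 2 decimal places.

The third angle is ∠T = 180° − ∠S − ∠R = 30.10°.
Law of sines: TS = RT·sin R/sin S ≈ 829.42.
Law of sines: SR = RT·sin T/sin S ≈ 439.41.
Area = ½·RT·TS·sin T ≈ 1.7869e+05.
Semiperimeter s = (859.18+829.42+439.41)/2 = 1064.
Inradius = area/s = 1.7869e+05/1064 ≈ 167.94.

167.94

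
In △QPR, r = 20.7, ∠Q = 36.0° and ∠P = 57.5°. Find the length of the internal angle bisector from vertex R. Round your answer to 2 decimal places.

The third angle is ∠R = 180° − ∠Q − ∠P = 86.50°.
Law of sines: q = r·sin Q/sin R ≈ 12.19.
Law of sines: p = r·sin P/sin R ≈ 17.491.
The bisector from R has length 2·q·p·cos(∠R/2)/(q+p) ≈ 10.464.

10.46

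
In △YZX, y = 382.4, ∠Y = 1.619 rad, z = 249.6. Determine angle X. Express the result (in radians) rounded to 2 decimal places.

Law of sines: sin Z = z·sin Y/y ≈ 0.65196.
Since y ≥ z, only the acute value applies: ∠Z ≈ 0.710 rad.
Then ∠X = π − ∠Y − ∠Z ≈ 0.812 rad.

∠X ≈ 0.81 rad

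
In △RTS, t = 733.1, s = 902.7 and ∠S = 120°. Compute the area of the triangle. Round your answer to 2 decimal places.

Law of sines: sin T = t·sin S/s ≈ 0.70332.
Since s ≥ t, only the acute value applies: ∠T ≈ 44.69°.
Then ∠R = 180° − ∠S − ∠T ≈ 15.31°.
Law of sines gives r = s·sin R/sin S ≈ 275.16.
Area = ½·s·t·sin R ≈ 87347.

87346.95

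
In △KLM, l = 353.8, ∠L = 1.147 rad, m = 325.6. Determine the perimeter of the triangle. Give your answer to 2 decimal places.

Law of sines: sin M = m·sin L/l ≈ 0.83888.
Since l ≥ m, only the acute value applies: ∠M ≈ 0.995 rad.
Then ∠K = π − ∠L − ∠M ≈ 0.999 rad.
Law of sines gives k = l·sin K/sin L ≈ 326.47.
Semiperimeter s = (326.47+353.8+325.6)/2 = 502.94.
Perimeter = 326.47 + 353.8 + 325.6 = 1005.9.

1005.87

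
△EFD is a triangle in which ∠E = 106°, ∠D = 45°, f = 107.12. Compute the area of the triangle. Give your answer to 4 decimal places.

The third angle is ∠F = 180° − ∠D − ∠E = 29.00°.
Law of sines: e = f·sin E/sin F ≈ 212.39.
Law of sines: d = f·sin D/sin F ≈ 156.24.
Area = ½·f·e·sin D ≈ 8043.9.

8043.8978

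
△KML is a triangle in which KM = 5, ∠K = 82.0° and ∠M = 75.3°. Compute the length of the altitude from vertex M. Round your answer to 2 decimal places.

4.95

The third angle is ∠L = 180° − ∠K − ∠M = 22.70°.
Law of sines: ML = KM·sin K/sin L ≈ 12.83.
Law of sines: LK = KM·sin M/sin L ≈ 12.532.
Area = ½·KM·ML·sin M ≈ 31.026.
The altitude from M has length 2·area/LK ≈ 4.9513.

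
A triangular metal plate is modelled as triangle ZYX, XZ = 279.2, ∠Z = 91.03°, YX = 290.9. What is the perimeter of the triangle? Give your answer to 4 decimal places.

646.9063

Law of sines: sin Y = XZ·sin Z/YX ≈ 0.95962.
Since YX ≥ XZ, only the acute value applies: ∠Y ≈ 73.66°.
Then ∠X = 180° − ∠Z − ∠Y ≈ 15.31°.
Law of sines gives ZY = YX·sin X/sin Z ≈ 76.806.
Semiperimeter s = (290.9+279.2+76.806)/2 = 323.45.
Perimeter = 290.9 + 279.2 + 76.806 = 646.91.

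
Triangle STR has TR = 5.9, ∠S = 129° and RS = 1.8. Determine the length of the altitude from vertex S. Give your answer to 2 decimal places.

h_S ≈ 1.09

Law of sines: sin T = RS·sin S/TR ≈ 0.23710.
Since TR ≥ RS, only the acute value applies: ∠T ≈ 13.72°.
Then ∠R = 180° − ∠S − ∠T ≈ 37.28°.
Law of sines gives ST = TR·sin R/sin S ≈ 4.599.
Area = ½·TR·RS·sin R ≈ 3.2167.
The altitude from S has length 2·area/TR ≈ 1.0904.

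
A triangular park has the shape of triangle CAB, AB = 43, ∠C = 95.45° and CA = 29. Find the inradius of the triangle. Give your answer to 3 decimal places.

r ≈ 8.312

Law of sines: sin B = CA·sin C/AB ≈ 0.67137.
Since AB ≥ CA, only the acute value applies: ∠B ≈ 42.17°.
Then ∠A = 180° − ∠C − ∠B ≈ 42.38°.
Law of sines gives BC = AB·sin A/sin C ≈ 29.114.
Area = ½·AB·CA·sin A ≈ 420.24.
Semiperimeter s = (43+29.114+29)/2 = 50.557.
Inradius = area/s = 420.24/50.557 ≈ 8.3123.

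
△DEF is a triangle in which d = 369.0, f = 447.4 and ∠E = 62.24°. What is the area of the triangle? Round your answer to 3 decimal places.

Area = ½·f·d·sin E ≈ 73045.

area ≈ 73044.861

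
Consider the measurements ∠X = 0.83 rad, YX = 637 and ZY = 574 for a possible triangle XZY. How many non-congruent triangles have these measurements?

YX·sin X = 637·sin(0.83 rad) ≈ 470.1.
Since YX sin X < ZY < YX (470.1 < 574 < 637), two triangles exist.

2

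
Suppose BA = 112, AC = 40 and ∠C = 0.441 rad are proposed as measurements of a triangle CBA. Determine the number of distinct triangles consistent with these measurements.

AC·sin C = 40·sin(0.441 rad) ≈ 17.07.
Since BA ≥ AC, exactly one triangle exists.

1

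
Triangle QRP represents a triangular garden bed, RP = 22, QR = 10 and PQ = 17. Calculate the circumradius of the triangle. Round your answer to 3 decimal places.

By the law of cosines, cos Q = (PQ² + QR² − RP²) / (2·PQ·QR) ≈ -0.27941, so ∠Q ≈ 106.23°.
Circumradius = RP/(2 sin Q) ≈ 11.456.

11.456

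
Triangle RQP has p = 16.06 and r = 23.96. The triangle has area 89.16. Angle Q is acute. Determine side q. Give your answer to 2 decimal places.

12.25

From area = ½·p·r·sin Q, we get sin Q = 2·area/(p·r) ≈ 0.46341.
Taking the acute solution, ∠Q ≈ 27.61°.
Law of cosines then gives q ≈ 12.249.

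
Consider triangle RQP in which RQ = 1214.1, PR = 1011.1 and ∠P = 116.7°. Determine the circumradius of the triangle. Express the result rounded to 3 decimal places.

679.505

Law of sines: sin Q = PR·sin P/RQ ≈ 0.74400.
Since RQ ≥ PR, only the acute value applies: ∠Q ≈ 48.07°.
Then ∠R = 180° − ∠P − ∠Q ≈ 15.23°.
Law of sines gives QP = RQ·sin R/sin P ≈ 356.93.
Circumradius = RQ/(2 sin P) ≈ 679.5.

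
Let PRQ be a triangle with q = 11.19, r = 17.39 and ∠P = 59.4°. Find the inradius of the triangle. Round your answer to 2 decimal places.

3.83

By the law of cosines, p² = r² + q² − 2·r·q·cos P = 229.52, so p ≈ 15.15.
Area = ½·r·q·sin P ≈ 83.748.
Semiperimeter s = (15.15+17.39+11.19)/2 = 21.865.
Inradius = area/s = 83.748/21.865 ≈ 3.8302.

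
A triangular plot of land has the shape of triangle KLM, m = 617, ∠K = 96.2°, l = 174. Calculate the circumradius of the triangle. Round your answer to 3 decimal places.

R ≈ 331.390

By the law of cosines, k² = l² + m² − 2·l·m·cos K = 4.3415e+05, so k ≈ 658.9.
Area = ½·l·m·sin K ≈ 53365.
Circumradius = k/(2 sin K) ≈ 331.39.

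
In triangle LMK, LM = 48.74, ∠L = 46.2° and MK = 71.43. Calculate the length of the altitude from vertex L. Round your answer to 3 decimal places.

47.231

Law of sines: sin K = LM·sin L/MK ≈ 0.49249.
Since MK ≥ LM, only the acute value applies: ∠K ≈ 29.50°.
Then ∠M = 180° − ∠L − ∠K ≈ 104.30°.
Law of sines gives KL = MK·sin M/sin L ≈ 95.902.
Area = ½·MK·LM·sin M ≈ 1686.8.
The altitude from L has length 2·area/MK ≈ 47.231.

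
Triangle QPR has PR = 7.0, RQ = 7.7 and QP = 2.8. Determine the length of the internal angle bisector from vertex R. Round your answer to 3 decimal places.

7.207

By the law of cosines, cos R = (PR² + RQ² − QP²) / (2·PR·RQ) ≈ 0.93182, so ∠R ≈ 21.28°.
The bisector from R has length 2·PR·RQ·cos(∠R/2)/(PR+RQ) ≈ 7.2072.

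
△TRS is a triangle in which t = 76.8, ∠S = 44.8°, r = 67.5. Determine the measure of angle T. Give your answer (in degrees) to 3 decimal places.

76.487

By the law of cosines, s² = t² + r² − 2·t·r·cos S = 3097.7, so s ≈ 55.657.
Law of cosines again: cos T = (r² + s² − t²)/(2·r·s) ≈ 0.23366, so ∠T ≈ 76.49°.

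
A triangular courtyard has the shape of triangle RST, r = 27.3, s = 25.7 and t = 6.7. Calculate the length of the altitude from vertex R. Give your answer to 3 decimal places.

Semiperimeter p = (27.3 + 25.7 + 6.7)/2 = 29.85.
Heron's formula: area = √(29.85·2.55·4.15·23.15) ≈ 85.515.
The altitude from R has length 2·area/r ≈ 6.2648.

6.265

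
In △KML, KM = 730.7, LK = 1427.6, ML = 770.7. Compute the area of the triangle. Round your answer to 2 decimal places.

Semiperimeter s = (770.7 + 1427.6 + 730.7)/2 = 1464.5.
Heron's formula: area = √(1464.5·693.8·36.9·733.8) ≈ 1.6587e+05.

area ≈ 165868.48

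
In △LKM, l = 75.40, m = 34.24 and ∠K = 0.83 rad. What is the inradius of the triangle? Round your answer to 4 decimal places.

11.3591

By the law of cosines, k² = m² + l² − 2·m·l·cos K = 3372.9, so k ≈ 58.077.
Area = ½·m·l·sin K ≈ 952.56.
Semiperimeter s = (75.4+58.077+34.24)/2 = 83.858.
Inradius = area/s = 952.56/83.858 ≈ 11.359.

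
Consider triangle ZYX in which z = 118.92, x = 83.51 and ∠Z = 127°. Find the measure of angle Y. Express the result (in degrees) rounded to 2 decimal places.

Law of sines: sin X = x·sin Z/z ≈ 0.56083.
Since z ≥ x, only the acute value applies: ∠X ≈ 34.11°.
Then ∠Y = 180° − ∠Z − ∠X ≈ 18.89°.

∠Y ≈ 18.89°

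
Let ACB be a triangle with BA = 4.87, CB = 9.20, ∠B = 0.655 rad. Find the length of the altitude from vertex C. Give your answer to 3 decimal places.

h_C ≈ 5.604

By the law of cosines, AC² = CB² + BA² − 2·CB·BA·cos B = 37.293, so AC ≈ 6.1068.
Area = ½·CB·BA·sin B ≈ 13.646.
The altitude from C has length 2·area/BA ≈ 5.6043.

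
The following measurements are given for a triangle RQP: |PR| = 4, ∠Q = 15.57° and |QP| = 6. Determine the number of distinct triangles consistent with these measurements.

|QP|·sin Q = 6·sin(15.57°) ≈ 1.61.
Since |QP| sin Q < |PR| < |QP| (1.61 < 4 < 6), two triangles exist.

2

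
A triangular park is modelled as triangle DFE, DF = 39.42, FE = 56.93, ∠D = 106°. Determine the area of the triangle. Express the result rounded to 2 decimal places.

599.11

Law of sines: sin E = DF·sin D/FE ≈ 0.66561.
Since FE ≥ DF, only the acute value applies: ∠E ≈ 41.73°.
Then ∠F = 180° − ∠D − ∠E ≈ 32.27°.
Law of sines gives ED = FE·sin F/sin D ≈ 31.621.
Area = ½·FE·DF·sin F ≈ 599.11.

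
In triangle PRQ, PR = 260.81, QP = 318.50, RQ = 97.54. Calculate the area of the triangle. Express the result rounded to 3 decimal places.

area ≈ 11228.147

Semiperimeter s = (97.54 + 318.5 + 260.81)/2 = 338.43.
Heron's formula: area = √(338.43·240.88·19.925·77.615) ≈ 11228.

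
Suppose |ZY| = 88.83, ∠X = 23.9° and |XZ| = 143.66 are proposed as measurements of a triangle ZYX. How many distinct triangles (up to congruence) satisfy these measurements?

2

|XZ|·sin X = 143.66·sin(23.9°) ≈ 58.2.
Since |XZ| sin X < |ZY| < |XZ| (58.2 < 88.83 < 143.66), two triangles exist.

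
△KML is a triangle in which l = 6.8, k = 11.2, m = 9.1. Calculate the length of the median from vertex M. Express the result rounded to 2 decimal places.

8.07

Median from M: ½√(2·l² + 2·k² − m²) ≈ 8.0708.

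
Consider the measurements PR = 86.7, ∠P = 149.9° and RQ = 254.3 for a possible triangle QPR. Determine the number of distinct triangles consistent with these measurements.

1

PR·sin P = 86.7·sin(149.9°) ≈ 43.48.
Since ∠P is not acute, a triangle exists only if RQ > PR; here RQ > PR, so there is exactly one triangle.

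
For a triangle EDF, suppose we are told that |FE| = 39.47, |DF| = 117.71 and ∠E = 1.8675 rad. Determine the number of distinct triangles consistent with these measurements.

1

|FE|·sin E = 39.47·sin(1.8675 rad) ≈ 37.75.
Since ∠E is not acute, a triangle exists only if |DF| > |FE|; here |DF| > |FE|, so there is exactly one triangle.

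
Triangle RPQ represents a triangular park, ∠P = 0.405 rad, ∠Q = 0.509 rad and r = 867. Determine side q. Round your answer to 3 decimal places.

The third angle is ∠R = π − ∠P − ∠Q = 2.228 rad.
Law of sines: q = r·sin Q/sin R ≈ 533.48.

533.483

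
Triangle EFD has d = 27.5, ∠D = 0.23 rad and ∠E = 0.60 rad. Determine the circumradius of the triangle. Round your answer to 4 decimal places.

60.3130

The third angle is ∠F = π − ∠D − ∠E = 2.312 rad.
Law of sines: e = d·sin E/sin D ≈ 68.111.
Law of sines: f = d·sin F/sin D ≈ 89.014.
Circumradius = d/(2 sin D) ≈ 60.313.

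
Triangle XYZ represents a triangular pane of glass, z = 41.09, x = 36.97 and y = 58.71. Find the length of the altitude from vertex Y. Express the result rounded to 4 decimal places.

25.6587

Semiperimeter s = (36.97 + 58.71 + 41.09)/2 = 68.385.
Heron's formula: area = √(68.385·31.415·9.675·27.295) ≈ 753.21.
The altitude from Y has length 2·area/y ≈ 25.659.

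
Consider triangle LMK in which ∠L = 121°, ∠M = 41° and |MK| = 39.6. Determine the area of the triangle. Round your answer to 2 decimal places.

185.45

The third angle is ∠K = 180° − ∠L − ∠M = 18.00°.
Law of sines: |KL| = |MK|·sin M/sin L ≈ 30.309.
Law of sines: |LM| = |MK|·sin K/sin L ≈ 14.276.
Area = ½·|MK|·|KL|·sin K ≈ 185.45.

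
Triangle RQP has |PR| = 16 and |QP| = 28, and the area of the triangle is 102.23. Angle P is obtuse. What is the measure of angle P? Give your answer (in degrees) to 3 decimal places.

∠P ≈ 152.846°

From area = ½·|QP|·|PR|·sin P, we get sin P = 2·area/(|QP|·|PR|) ≈ 0.45638.
Taking the obtuse solution, ∠P ≈ 152.85°.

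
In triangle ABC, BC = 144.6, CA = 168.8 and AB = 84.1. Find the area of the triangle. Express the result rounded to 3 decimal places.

6079.085

Semiperimeter s = (144.6 + 168.8 + 84.1)/2 = 198.75.
Heron's formula: area = √(198.75·54.15·29.95·114.65) ≈ 6079.1.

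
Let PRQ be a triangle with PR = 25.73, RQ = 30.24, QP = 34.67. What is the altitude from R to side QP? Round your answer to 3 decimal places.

Semiperimeter s = (30.24 + 34.67 + 25.73)/2 = 45.32.
Heron's formula: area = √(45.32·15.08·10.65·19.59) ≈ 377.6.
The altitude from R has length 2·area/QP ≈ 21.783.

h_R ≈ 21.783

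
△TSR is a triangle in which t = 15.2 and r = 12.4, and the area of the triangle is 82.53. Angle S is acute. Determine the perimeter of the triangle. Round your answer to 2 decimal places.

41.84

From area = ½·r·t·sin S, we get sin S = 2·area/(r·t) ≈ 0.87574.
Taking the acute solution, ∠S ≈ 61.13°.
Law of cosines then gives s ≈ 14.241.
Perimeter = 15.2 + 14.241 + 12.4 = 41.841.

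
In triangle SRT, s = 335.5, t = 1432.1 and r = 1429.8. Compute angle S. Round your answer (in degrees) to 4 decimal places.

13.4642

By the law of cosines, cos S = (r² + t² − s²) / (2·r·t) ≈ 0.97252, so ∠S ≈ 13.46°.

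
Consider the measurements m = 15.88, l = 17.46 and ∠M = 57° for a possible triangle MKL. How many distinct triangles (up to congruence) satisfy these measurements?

l·sin M = 17.46·sin(57°) ≈ 14.64.
Since l sin M < m < l (14.64 < 15.88 < 17.46), two triangles exist.

2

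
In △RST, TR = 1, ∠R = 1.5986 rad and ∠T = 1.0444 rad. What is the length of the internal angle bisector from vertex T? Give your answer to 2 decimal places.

The third angle is ∠S = π − ∠T − ∠R = 0.4986 rad.
Law of sines: ST = TR·sin R/sin S ≈ 2.0904.
Law of sines: RS = TR·sin T/sin S ≈ 1.8081.
The bisector from T has length 2·ST·TR·cos(∠T/2)/(ST+TR) ≈ 1.1725.

1.17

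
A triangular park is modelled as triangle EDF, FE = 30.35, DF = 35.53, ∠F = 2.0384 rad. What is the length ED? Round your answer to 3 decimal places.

By the law of cosines, ED² = DF² + FE² − 2·DF·FE·cos F = 3155.6, so ED ≈ 56.175.

56.175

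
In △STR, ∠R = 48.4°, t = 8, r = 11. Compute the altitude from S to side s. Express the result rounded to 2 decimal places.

h_S ≈ 5.98

Law of sines: sin T = t·sin R/r ≈ 0.54385.
Since r ≥ t, only the acute value applies: ∠T ≈ 32.95°.
Then ∠S = 180° − ∠R − ∠T ≈ 98.65°.
Law of sines gives s = r·sin S/sin R ≈ 14.542.
Area = ½·r·t·sin S ≈ 43.499.
The altitude from S has length 2·area/s ≈ 5.9824.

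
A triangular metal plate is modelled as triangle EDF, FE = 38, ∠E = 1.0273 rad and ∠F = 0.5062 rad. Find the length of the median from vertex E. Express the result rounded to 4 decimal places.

m_E ≈ 25.0428

The third angle is ∠D = π − ∠F − ∠E = 1.6081 rad.
Law of sines: DF = FE·sin E/sin D ≈ 32.547.
Law of sines: ED = FE·sin F/sin D ≈ 18.437.
Median from E: ½√(2·FE² + 2·ED² − DF²) ≈ 25.043.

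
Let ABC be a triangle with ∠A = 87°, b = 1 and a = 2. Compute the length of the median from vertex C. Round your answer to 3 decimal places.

m_C ≈ 1.305

Law of sines: sin B = b·sin A/a ≈ 0.49931.
Since a ≥ b, only the acute value applies: ∠B ≈ 29.95°.
Then ∠C = 180° − ∠A − ∠B ≈ 63.05°.
Law of sines gives c = a·sin C/sin A ≈ 1.7852.
Median from C: ½√(2·a² + 2·b² − c²) ≈ 1.3051.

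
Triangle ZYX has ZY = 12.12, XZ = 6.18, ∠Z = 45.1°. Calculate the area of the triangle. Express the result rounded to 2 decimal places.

26.53

Area = ½·XZ·ZY·sin Z ≈ 26.528.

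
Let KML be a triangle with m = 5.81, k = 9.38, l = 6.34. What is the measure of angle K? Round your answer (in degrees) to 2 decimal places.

By the law of cosines, cos K = (m² + l² − k²) / (2·m·l) ≈ -0.19048, so ∠K ≈ 100.98°.

100.98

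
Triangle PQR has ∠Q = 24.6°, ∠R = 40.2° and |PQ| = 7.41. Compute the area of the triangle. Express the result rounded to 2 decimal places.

area ≈ 16.02

The third angle is ∠P = 180° − ∠Q − ∠R = 115.20°.
Law of sines: |QR| = |PQ|·sin P/sin R ≈ 10.388.
Law of sines: |RP| = |PQ|·sin Q/sin R ≈ 4.779.
Area = ½·|PQ|·|QR|·sin Q ≈ 16.021.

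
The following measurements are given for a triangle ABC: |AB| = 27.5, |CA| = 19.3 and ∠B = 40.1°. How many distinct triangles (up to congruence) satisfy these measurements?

|AB|·sin B = 27.5·sin(40.1°) ≈ 17.71.
Since |AB| sin B < |CA| < |AB| (17.71 < 19.3 < 27.5), two triangles exist.

2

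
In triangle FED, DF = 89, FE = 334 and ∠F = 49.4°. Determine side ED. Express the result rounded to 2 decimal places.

By the law of cosines, ED² = DF² + FE² − 2·DF·FE·cos F = 80787, so ED ≈ 284.23.

284.23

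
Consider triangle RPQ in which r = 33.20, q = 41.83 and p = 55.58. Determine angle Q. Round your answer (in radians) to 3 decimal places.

0.848

By the law of cosines, cos Q = (r² + p² − q²) / (2·r·p) ≈ 0.66160, so ∠Q ≈ 0.848 rad.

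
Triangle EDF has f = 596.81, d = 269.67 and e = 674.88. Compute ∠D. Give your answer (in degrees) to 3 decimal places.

By the law of cosines, cos D = (f² + e² − d²) / (2·f·e) ≈ 0.91729, so ∠D ≈ 23.47°.

23.467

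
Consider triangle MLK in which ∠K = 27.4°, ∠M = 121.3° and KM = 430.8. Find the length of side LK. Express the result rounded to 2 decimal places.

708.54

The third angle is ∠L = 180° − ∠K − ∠M = 31.30°.
Law of sines: LK = KM·sin M/sin L ≈ 708.54.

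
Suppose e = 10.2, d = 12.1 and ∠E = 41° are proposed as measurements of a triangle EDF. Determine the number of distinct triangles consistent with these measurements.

d·sin E = 12.1·sin(41°) ≈ 7.938.
Since d sin E < e < d (7.938 < 10.2 < 12.1), two triangles exist.

2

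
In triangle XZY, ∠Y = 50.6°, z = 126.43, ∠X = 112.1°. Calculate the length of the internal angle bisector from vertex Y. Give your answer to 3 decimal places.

The third angle is ∠Z = 180° − ∠Y − ∠X = 17.30°.
Law of sines: x = z·sin X/sin Z ≈ 393.92.
Law of sines: y = z·sin Y/sin Z ≈ 328.53.
The bisector from Y has length 2·x·z·cos(∠Y/2)/(x+z) ≈ 173.06.

t_Y ≈ 173.061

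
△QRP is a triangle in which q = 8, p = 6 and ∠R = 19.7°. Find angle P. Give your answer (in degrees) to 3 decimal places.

By the law of cosines, r² = p² + q² − 2·p·q·cos R = 9.6188, so r ≈ 3.1014.
Law of cosines again: cos P = (q² + r² − p²)/(2·q·r) ≈ 0.75810, so ∠P ≈ 40.70°.

∠P ≈ 40.703°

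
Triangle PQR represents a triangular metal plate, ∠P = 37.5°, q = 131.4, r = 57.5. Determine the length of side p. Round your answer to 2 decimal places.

92.65

By the law of cosines, p² = q² + r² − 2·q·r·cos P = 8583.8, so p ≈ 92.649.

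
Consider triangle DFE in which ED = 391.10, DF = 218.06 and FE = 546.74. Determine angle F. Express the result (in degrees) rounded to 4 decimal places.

By the law of cosines, cos F = (DF² + FE² − ED²) / (2·DF·FE) ≈ 0.81158, so ∠F ≈ 35.75°.

∠F ≈ 35.7498°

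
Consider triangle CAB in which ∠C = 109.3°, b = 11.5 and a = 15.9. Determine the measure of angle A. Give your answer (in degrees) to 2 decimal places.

∠A ≈ 41.85°

By the law of cosines, c² = a² + b² − 2·a·b·cos C = 505.93, so c ≈ 22.493.
Law of cosines again: cos A = (b² + c² − a²)/(2·b·c) ≈ 0.74491, so ∠A ≈ 41.85°.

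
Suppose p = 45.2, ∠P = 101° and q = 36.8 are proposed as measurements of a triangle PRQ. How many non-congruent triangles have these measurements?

q·sin P = 36.8·sin(101°) ≈ 36.12.
Since ∠P is not acute, a triangle exists only if p > q; here p > q, so there is exactly one triangle.

1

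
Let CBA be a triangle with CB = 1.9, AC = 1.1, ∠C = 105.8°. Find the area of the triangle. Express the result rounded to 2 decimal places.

area ≈ 1.01

Area = ½·AC·CB·sin C ≈ 1.0055.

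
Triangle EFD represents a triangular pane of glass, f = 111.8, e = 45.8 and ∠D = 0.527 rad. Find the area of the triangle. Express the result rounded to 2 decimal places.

1287.64

Area = ½·e·f·sin D ≈ 1287.6.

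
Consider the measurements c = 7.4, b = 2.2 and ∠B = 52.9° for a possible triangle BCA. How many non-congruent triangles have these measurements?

c·sin B = 7.4·sin(52.9°) ≈ 5.902.
Since b = 2.2 < 5.902 = c sin B, no triangle exists.

0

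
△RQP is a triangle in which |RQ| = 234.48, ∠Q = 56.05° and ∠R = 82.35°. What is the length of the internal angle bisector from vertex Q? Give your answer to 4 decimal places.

The third angle is ∠P = 180° − ∠R − ∠Q = 41.60°.
Law of sines: |QP| = |RQ|·sin R/sin P ≈ 350.03.
Law of sines: |PR| = |RQ|·sin Q/sin P ≈ 292.96.
The bisector from Q has length 2·|RQ|·|QP|·cos(∠Q/2)/(|RQ|+|QP|) ≈ 247.9.

t_Q ≈ 247.9034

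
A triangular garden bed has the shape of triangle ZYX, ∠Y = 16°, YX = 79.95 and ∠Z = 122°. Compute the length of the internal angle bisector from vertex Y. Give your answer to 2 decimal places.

t_Y ≈ 69.84

The third angle is ∠X = 180° − ∠Z − ∠Y = 42.00°.
Law of sines: XZ = YX·sin Y/sin Z ≈ 25.986.
Law of sines: ZY = YX·sin X/sin Z ≈ 63.082.
The bisector from Y has length 2·ZY·YX·cos(∠Y/2)/(ZY+YX) ≈ 69.835.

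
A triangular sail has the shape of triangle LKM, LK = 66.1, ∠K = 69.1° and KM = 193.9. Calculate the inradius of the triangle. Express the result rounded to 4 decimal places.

r ≈ 27.1404

By the law of cosines, ML² = LK² + KM² − 2·LK·KM·cos K = 32822, so ML ≈ 181.17.
Area = ½·LK·KM·sin K ≈ 5986.8.
Semiperimeter s = (193.9+181.17+66.1)/2 = 220.58.
Inradius = area/s = 5986.8/220.58 ≈ 27.14.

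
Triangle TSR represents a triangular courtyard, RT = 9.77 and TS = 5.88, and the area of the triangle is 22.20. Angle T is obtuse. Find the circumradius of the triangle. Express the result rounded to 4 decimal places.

From area = ½·RT·TS·sin T, we get sin T = 2·area/(RT·TS) ≈ 0.77288.
Taking the obtuse solution, ∠T ≈ 129.39°.
Law of cosines then gives SR ≈ 14.246.
Circumradius = SR/(2 sin T) ≈ 9.2159.

9.2159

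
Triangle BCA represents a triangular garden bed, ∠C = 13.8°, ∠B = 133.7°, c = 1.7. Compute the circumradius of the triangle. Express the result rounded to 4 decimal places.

The third angle is ∠A = 180° − ∠B − ∠C = 32.50°.
Law of sines: b = c·sin B/sin C ≈ 5.1525.
Law of sines: a = c·sin A/sin C ≈ 3.8293.
Circumradius = c/(2 sin C) ≈ 3.5634.

3.5634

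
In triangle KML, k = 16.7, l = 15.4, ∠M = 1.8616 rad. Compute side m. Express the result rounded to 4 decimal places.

25.7590

By the law of cosines, m² = l² + k² − 2·l·k·cos M = 663.53, so m ≈ 25.759.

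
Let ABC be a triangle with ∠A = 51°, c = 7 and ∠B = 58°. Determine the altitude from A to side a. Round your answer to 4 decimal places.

The third angle is ∠C = 180° − ∠A − ∠B = 71.00°.
Law of sines: a = c·sin A/sin C ≈ 5.7535.
Law of sines: b = c·sin B/sin C ≈ 6.2784.
Area = ½·c·a·sin B ≈ 17.077.
The altitude from A has length 2·area/a ≈ 5.9363.

5.9363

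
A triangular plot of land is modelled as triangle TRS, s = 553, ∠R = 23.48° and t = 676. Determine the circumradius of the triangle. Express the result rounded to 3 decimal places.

348.309

By the law of cosines, r² = s² + t² − 2·s·t·cos R = 77036, so r ≈ 277.55.
Area = ½·s·t·sin R ≈ 74472.
Circumradius = r/(2 sin R) ≈ 348.31.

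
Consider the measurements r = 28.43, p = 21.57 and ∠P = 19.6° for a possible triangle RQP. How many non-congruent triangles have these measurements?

r·sin P = 28.43·sin(19.6°) ≈ 9.537.
Since r sin P < p < r (9.537 < 21.57 < 28.43), two triangles exist.

2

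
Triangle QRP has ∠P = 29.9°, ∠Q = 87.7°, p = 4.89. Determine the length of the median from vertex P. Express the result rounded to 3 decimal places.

m_P ≈ 8.936

The third angle is ∠R = 180° − ∠P − ∠Q = 62.40°.
Law of sines: q = p·sin Q/sin P ≈ 9.8018.
Law of sines: r = p·sin R/sin P ≈ 8.6934.
Median from P: ½√(2·q² + 2·r² − p²) ≈ 8.9357.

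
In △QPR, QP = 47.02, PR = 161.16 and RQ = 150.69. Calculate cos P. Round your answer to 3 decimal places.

By the law of cosines, cos P = (QP² + PR² − RQ²) / (2·QP·PR) ≈ 0.36132, so ∠P ≈ 1.2011 rad.

0.361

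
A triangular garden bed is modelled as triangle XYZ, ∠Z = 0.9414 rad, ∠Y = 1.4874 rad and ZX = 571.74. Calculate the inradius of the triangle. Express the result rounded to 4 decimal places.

r ≈ 122.9211

The third angle is ∠X = π − ∠Y − ∠Z = 0.7128 rad.
Law of sines: YZ = ZX·sin X/sin Y ≈ 375.19.
Law of sines: XY = ZX·sin Z/sin Y ≈ 463.8.
Area = ½·ZX·YZ·sin Z ≈ 86704.
Semiperimeter s = (375.19+571.74+463.8)/2 = 705.36.
Inradius = area/s = 86704/705.36 ≈ 122.92.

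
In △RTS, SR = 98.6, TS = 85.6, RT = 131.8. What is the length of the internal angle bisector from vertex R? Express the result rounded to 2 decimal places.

105.84

By the law of cosines, cos R = (SR² + RT² − TS²) / (2·SR·RT) ≈ 0.76049, so ∠R ≈ 40.49°.
The bisector from R has length 2·SR·RT·cos(∠R/2)/(SR+RT) ≈ 105.84.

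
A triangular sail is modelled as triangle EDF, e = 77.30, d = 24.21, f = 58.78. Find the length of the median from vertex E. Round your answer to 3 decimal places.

22.952

Median from E: ½√(2·d² + 2·f² − e²) ≈ 22.952.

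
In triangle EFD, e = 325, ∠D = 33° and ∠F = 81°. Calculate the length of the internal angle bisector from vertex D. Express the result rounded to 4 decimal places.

323.7686

The third angle is ∠E = 180° − ∠F − ∠D = 66.00°.
Law of sines: f = e·sin F/sin E ≈ 351.38.
Law of sines: d = e·sin D/sin E ≈ 193.76.
The bisector from D has length 2·e·f·cos(∠D/2)/(e+f) ≈ 323.77.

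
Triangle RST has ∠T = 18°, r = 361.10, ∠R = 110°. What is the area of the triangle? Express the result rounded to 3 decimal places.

area ≈ 16894.824

The third angle is ∠S = 180° − ∠T − ∠R = 52.00°.
Law of sines: s = r·sin S/sin R ≈ 302.81.
Law of sines: t = r·sin T/sin R ≈ 118.75.
Area = ½·r·s·sin T ≈ 16895.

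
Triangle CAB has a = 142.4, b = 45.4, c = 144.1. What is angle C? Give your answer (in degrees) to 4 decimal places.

By the law of cosines, cos C = (a² + b² − c²) / (2·a·b) ≈ 0.12174, so ∠C ≈ 83.01°.

83.0074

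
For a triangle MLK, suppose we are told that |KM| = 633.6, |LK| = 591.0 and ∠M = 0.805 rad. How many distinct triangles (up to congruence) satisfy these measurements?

2

|KM|·sin M = 633.6·sin(0.805 rad) ≈ 456.7.
Since |KM| sin M < |LK| < |KM| (456.7 < 591.0 < 633.6), two triangles exist.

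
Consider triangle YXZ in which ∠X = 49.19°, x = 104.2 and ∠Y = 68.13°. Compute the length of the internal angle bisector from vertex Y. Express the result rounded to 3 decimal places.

t_Y ≈ 93.222

The third angle is ∠Z = 180° − ∠Y − ∠X = 62.68°.
Law of sines: y = x·sin Y/sin X ≈ 127.76.
Law of sines: z = x·sin Z/sin X ≈ 122.31.
The bisector from Y has length 2·x·z·cos(∠Y/2)/(x+z) ≈ 93.222.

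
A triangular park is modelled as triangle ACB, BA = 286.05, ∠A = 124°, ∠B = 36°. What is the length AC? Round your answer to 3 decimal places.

The third angle is ∠C = 180° − ∠B − ∠A = 20.00°.
Law of sines: AC = BA·sin B/sin C ≈ 491.6.

491.597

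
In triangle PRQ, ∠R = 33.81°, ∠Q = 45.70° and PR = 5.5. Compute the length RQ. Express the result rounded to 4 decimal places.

The third angle is ∠P = 180° − ∠R − ∠Q = 100.49°.
Law of sines: RQ = PR·sin P/sin Q ≈ 7.5564.

7.5564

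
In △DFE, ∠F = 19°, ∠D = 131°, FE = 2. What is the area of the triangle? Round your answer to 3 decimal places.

The third angle is ∠E = 180° − ∠D − ∠F = 30.00°.
Law of sines: ED = FE·sin F/sin D ≈ 0.86276.
Law of sines: DF = FE·sin E/sin D ≈ 1.325.
Area = ½·FE·ED·sin E ≈ 0.43138.

0.431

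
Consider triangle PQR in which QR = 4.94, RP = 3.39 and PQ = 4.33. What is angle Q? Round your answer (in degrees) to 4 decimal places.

By the law of cosines, cos Q = (PQ² + QR² − RP²) / (2·PQ·QR) ≈ 0.74007, so ∠Q ≈ 42.26°.

∠Q ≈ 42.2628°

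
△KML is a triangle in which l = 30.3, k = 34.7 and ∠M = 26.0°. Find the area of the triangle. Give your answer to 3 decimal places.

Area = ½·l·k·sin M ≈ 230.45.

230.454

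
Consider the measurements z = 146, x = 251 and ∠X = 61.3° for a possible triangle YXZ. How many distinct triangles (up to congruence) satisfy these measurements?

z·sin X = 146·sin(61.3°) ≈ 128.1.
Since x ≥ z, exactly one triangle exists.

1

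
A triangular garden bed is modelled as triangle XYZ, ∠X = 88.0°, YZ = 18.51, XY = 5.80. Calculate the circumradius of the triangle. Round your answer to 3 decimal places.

Law of sines: sin Z = XY·sin X/YZ ≈ 0.31315.
Since YZ ≥ XY, only the acute value applies: ∠Z ≈ 18.25°.
Then ∠Y = 180° − ∠X − ∠Z ≈ 73.75°.
Law of sines gives ZX = YZ·sin Y/sin X ≈ 17.781.
Circumradius = YZ/(2 sin X) ≈ 9.2606.

R ≈ 9.261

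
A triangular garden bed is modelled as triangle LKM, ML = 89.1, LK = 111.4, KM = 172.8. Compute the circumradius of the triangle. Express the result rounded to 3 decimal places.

98.433

By the law of cosines, cos L = (ML² + LK² − KM²) / (2·ML·LK) ≈ -0.47911, so ∠L ≈ 118.63°.
Circumradius = KM/(2 sin L) ≈ 98.433.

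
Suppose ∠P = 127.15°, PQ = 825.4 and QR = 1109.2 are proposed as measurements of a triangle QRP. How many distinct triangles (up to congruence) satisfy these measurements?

PQ·sin P = 825.4·sin(127.15°) ≈ 657.9.
Since ∠P is not acute, a triangle exists only if QR > PQ; here QR > PQ, so there is exactly one triangle.

1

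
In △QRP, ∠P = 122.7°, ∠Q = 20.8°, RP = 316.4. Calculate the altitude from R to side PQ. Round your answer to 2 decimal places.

The third angle is ∠R = 180° − ∠P − ∠Q = 36.50°.
Law of sines: PQ = RP·sin R/sin Q ≈ 529.99.
Law of sines: QR = RP·sin P/sin Q ≈ 749.79.
Area = ½·RP·PQ·sin P ≈ 70556.
The altitude from R has length 2·area/PQ ≈ 266.25.

266.25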